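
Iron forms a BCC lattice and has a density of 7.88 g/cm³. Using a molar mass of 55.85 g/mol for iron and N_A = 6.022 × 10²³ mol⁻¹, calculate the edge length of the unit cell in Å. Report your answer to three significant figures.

With Z = 2 atoms per BCC cell, a³ = Z·M/(N_A·ρ) = 2 × 55.85 / (6.022 × 10²³ × 7.880 g/cm³) = 2.354 × 10^-23 cm³.
a = (2.354 × 10^-23)^(1/3) = 2.866 × 10^-8 cm = 2.87 Å.

2.87 Å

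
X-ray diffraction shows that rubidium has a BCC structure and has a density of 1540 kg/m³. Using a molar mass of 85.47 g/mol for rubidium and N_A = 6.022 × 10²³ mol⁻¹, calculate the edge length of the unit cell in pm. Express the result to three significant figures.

With Z = 2 atoms per BCC cell, a³ = Z·M/(N_A·ρ) = 2 × 85.47 / (6.022 × 10²³ × 1.540 g/cm³) = 1.843 × 10^-22 cm³.
a = (1.843 × 10^-22)^(1/3) = 5.691 × 10^-8 cm = 569 pm.

569 pm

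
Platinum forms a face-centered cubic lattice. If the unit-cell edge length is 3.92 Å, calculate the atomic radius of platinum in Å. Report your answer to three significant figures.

1.39 Å

In an FCC lattice, atoms touch along the face diagonal, so √2·a = 4r.
r = √2·a/4 = 1.4142 × 3.92 / 4 = 1.39 Å.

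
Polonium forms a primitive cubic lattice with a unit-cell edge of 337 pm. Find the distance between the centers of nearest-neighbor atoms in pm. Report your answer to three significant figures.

337 pm

In a simple cubic structure, atoms touch along the cell edge, so a = 2r; the nearest-neighbor distance equals 2r = 1.000·a.
d = 1.000 × 337 = 337 pm.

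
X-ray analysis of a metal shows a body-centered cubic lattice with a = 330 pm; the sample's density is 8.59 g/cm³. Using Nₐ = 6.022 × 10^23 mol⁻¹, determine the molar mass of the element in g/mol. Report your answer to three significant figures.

92.9 g/mol

A BCC cell has Z = 2 atoms; a = 3.300 × 10^-8 cm.
M = ρ·N_A·a³/Z = 8.59 × 6.022 × 10²³ × 3.594 × 10^-23 / 2 = 92.9 g/mol.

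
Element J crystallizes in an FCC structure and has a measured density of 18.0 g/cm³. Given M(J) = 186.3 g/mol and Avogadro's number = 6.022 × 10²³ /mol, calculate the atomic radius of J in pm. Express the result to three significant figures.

For an FCC cell (Z = 4), a³ = Z·M/(N_A·ρ) = 4 × 186.3 / (6.022 × 10²³ × 18.00) = 6.875 × 10^-23 cm³, so a = 4.097 × 10^-8 cm = 409.7 pm.
Atoms touch along the face diagonal, so √2·a = 4r, so r = 0.3536 × a = 145 pm.

145 pm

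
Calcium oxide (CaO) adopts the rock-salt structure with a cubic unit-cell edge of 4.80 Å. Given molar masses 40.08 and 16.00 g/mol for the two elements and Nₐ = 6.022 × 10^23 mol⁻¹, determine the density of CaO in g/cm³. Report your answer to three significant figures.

The rock-salt structure contains Z = 4 formula units per cell; M(CaO) = 40.08 + 16.00 = 56.08 g/mol.
a³ = (4.800 × 10^-8 cm)³ = 1.106 × 10^-22 cm³.
ρ = 4 × 56.08 / (6.022 × 10²³ × 1.106 × 10^-22) = 3.368 g/cm³.

3.37 g/cm³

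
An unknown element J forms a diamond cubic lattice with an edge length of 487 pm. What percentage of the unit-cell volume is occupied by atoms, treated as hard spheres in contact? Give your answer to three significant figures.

In a diamond cubic lattice nearest neighbors lie along the body diagonal with √3·a = 8r, so r = 0.2165a = 105.4 pm.
Packing fraction = Z·(4/3)πr³ / a³ = 8 × (4/3)π × (105.4)³ / (487)³ = 0.3401 = 34.0%.

34.0%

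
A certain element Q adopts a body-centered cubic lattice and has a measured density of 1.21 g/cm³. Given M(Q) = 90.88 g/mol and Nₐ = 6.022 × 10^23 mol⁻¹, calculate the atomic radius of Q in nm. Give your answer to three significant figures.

For a BCC cell (Z = 2), a³ = Z·M/(N_A·ρ) = 2 × 90.88 / (6.022 × 10²³ × 1.210) = 2.494 × 10^-22 cm³, so a = 6.295 × 10^-8 cm = 0.6295 nm.
Atoms touch along the body diagonal, so √3·a = 4r, so r = 0.4330 × a = 0.273 nm.

0.273 nm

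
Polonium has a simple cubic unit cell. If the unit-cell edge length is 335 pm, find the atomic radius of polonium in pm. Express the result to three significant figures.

168 pm

In a simple cubic lattice, atoms touch along the cell edge, so a = 2r.
r = a/2 = 335/2 = 168 pm.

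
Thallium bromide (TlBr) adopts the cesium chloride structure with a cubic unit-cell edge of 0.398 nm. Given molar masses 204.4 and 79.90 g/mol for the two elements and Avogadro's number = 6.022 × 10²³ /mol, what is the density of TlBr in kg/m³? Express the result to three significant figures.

The cesium chloride structure contains Z = 1 formula unit per cell; M(TlBr) = 204.4 + 79.90 = 284.3 g/mol.
a³ = (3.980 × 10^-8 cm)³ = 6.304 × 10^-23 cm³.
ρ = 1 × 284.3 / (6.022 × 10²³ × 6.304 × 10^-23) = 7.488 g/cm³ = 7490 kg/m³.

7490 kg/m³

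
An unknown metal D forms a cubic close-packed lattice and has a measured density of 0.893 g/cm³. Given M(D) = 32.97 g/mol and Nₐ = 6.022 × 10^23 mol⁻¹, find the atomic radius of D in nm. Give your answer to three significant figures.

For an FCC cell (Z = 4), a³ = Z·M/(N_A·ρ) = 4 × 32.97 / (6.022 × 10²³ × 0.8930) = 2.452 × 10^-22 cm³, so a = 6.259 × 10^-8 cm = 0.6259 nm.
Atoms touch along the face diagonal, so √2·a = 4r, so r = 0.3536 × a = 0.221 nm.

0.221 nm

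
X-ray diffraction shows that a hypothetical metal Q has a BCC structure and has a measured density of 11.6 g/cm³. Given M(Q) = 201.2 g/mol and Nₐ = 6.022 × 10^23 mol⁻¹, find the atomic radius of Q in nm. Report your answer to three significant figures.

For a BCC cell (Z = 2), a³ = Z·M/(N_A·ρ) = 2 × 201.2 / (6.022 × 10²³ × 11.60) = 5.760 × 10^-23 cm³, so a = 3.862 × 10^-8 cm = 0.3862 nm.
Atoms touch along the body diagonal, so √3·a = 4r, so r = 0.4330 × a = 0.167 nm.

0.167 nm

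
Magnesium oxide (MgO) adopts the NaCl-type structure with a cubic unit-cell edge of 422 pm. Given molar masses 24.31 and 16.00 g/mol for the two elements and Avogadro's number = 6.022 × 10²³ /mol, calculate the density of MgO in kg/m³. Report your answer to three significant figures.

The NaCl-type structure contains Z = 4 formula units per cell; M(MgO) = 24.31 + 16.00 = 40.31 g/mol.
a³ = (4.220 × 10^-8 cm)³ = 7.515 × 10^-23 cm³.
ρ = 4 × 40.31 / (6.022 × 10²³ × 7.515 × 10^-23) = 3.563 g/cm³ = 3560 kg/m³.

3560 kg/m³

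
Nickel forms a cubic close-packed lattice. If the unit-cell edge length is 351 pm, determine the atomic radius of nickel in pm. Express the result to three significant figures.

In an FCC lattice, atoms touch along the face diagonal, so √2·a = 4r.
r = √2·a/4 = 1.4142 × 351 / 4 = 124 pm.

124 pm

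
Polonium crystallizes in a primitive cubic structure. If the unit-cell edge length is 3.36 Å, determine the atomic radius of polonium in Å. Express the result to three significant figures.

1.68 Å

In a simple cubic lattice, atoms touch along the cell edge, so a = 2r.
r = a/2 = 3.36/2 = 1.68 Å.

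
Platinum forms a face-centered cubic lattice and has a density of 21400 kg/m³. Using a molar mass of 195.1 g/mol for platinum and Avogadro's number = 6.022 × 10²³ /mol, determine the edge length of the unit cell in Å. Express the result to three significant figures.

With Z = 4 atoms per FCC cell, a³ = Z·M/(N_A·ρ) = 4 × 195.1 / (6.022 × 10²³ × 21.40 g/cm³) = 6.056 × 10^-23 cm³.
a = (6.056 × 10^-23)^(1/3) = 3.927 × 10^-8 cm = 3.93 Å.

3.93 Å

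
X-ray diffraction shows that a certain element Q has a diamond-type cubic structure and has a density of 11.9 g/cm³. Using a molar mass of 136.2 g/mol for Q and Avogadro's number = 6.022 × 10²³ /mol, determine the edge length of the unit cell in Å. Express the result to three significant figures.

With Z = 8 atoms per diamond cubic cell, a³ = Z·M/(N_A·ρ) = 8 × 136.2 / (6.022 × 10²³ × 11.90 g/cm³) = 1.520 × 10^-22 cm³.
a = (1.520 × 10^-22)^(1/3) = 5.337 × 10^-8 cm = 5.34 Å.

5.34 Å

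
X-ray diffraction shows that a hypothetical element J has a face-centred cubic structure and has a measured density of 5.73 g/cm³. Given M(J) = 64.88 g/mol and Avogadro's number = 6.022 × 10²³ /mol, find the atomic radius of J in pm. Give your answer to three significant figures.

149 pm

For an FCC cell (Z = 4), a³ = Z·M/(N_A·ρ) = 4 × 64.88 / (6.022 × 10²³ × 5.730) = 7.521 × 10^-23 cm³, so a = 4.221 × 10^-8 cm = 422.1 pm.
Atoms touch along the face diagonal, so √2·a = 4r, so r = 0.3536 × a = 149 pm.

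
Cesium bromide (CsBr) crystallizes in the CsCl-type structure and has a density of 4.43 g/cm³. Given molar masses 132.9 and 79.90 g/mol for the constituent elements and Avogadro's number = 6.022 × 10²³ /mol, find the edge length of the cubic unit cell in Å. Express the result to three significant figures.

M(CsBr) = 212.8 g/mol; Z = 1 formula unit per cell.
a³ = Z·M/(N_A·ρ) = 1 × 212.8 / (6.022 × 10²³ × 4.43) = 7.977 × 10^-23 cm³, so a = 4.305 × 10^-8 cm = 4.30 Å.

4.30 Å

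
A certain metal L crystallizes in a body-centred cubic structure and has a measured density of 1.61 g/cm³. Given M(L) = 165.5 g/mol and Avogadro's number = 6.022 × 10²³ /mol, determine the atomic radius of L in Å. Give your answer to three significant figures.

3.03 Å

For a BCC cell (Z = 2), a³ = Z·M/(N_A·ρ) = 2 × 165.5 / (6.022 × 10²³ × 1.610) = 3.414 × 10^-22 cm³, so a = 6.989 × 10^-8 cm = 6.989 Å.
Atoms touch along the body diagonal, so √3·a = 4r, so r = 0.4330 × a = 3.03 Å.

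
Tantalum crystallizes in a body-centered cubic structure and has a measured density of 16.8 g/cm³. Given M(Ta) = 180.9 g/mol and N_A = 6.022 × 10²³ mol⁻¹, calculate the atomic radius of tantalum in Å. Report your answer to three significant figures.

For a BCC cell (Z = 2), a³ = Z·M/(N_A·ρ) = 2 × 180.9 / (6.022 × 10²³ × 16.80) = 3.576 × 10^-23 cm³, so a = 3.295 × 10^-8 cm = 3.295 Å.
Atoms touch along the body diagonal, so √3·a = 4r, so r = 0.4330 × a = 1.43 Å.

1.43 Å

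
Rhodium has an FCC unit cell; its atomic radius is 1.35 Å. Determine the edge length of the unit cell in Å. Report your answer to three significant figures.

3.82 Å

In an FCC lattice, atoms touch along the face diagonal, so √2·a = 4r.
a = 4r/√2 = 4 × 1.35 / 1.4142 = 3.82 Å.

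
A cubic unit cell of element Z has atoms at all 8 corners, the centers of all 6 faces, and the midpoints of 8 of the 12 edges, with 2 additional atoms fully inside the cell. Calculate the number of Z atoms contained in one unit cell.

Corner atoms are shared by 8 cells (1/8 each), face atoms by 2 (1/2 each), edge atoms by 4 (1/4 each), interior atoms are unshared.
Net atoms = 8 × 1/8 + 6 × 1/2 + 8 × 1/4 + 2 = 1 + 3 + 2 + 2 = 8.

8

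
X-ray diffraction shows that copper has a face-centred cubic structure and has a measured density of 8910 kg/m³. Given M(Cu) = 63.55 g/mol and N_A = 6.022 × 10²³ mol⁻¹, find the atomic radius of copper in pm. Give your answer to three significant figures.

128 pm

For an FCC cell (Z = 4), a³ = Z·M/(N_A·ρ) = 4 × 63.55 / (6.022 × 10²³ × 8.910) = 4.738 × 10^-23 cm³, so a = 3.618 × 10^-8 cm = 361.8 pm.
Atoms touch along the face diagonal, so √2·a = 4r, so r = 0.3536 × a = 128 pm.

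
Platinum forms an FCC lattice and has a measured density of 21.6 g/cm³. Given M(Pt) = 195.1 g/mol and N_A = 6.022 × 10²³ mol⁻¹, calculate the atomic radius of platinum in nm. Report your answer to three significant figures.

0.138 nm

For an FCC cell (Z = 4), a³ = Z·M/(N_A·ρ) = 4 × 195.1 / (6.022 × 10²³ × 21.60) = 6.000 × 10^-23 cm³, so a = 3.915 × 10^-8 cm = 0.3915 nm.
Atoms touch along the face diagonal, so √2·a = 4r, so r = 0.3536 × a = 0.138 nm.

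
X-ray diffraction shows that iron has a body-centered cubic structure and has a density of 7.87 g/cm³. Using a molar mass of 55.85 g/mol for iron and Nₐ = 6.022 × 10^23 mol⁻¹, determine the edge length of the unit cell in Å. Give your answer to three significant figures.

With Z = 2 atoms per BCC cell, a³ = Z·M/(N_A·ρ) = 2 × 55.85 / (6.022 × 10²³ × 7.870 g/cm³) = 2.357 × 10^-23 cm³.
a = (2.357 × 10^-23)^(1/3) = 2.867 × 10^-8 cm = 2.87 Å.

2.87 Å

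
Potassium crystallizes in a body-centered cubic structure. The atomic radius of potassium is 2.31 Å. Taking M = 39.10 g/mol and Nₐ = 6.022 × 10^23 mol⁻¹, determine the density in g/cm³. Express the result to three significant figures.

In a BCC lattice, atoms touch along the body diagonal, so √3·a = 4r, giving a = 5.335 Å = 5.335 × 10^-8 cm.
With Z = 2, ρ = Z·M/(N_A·a³) = 2 × 39.10 / (6.022 × 10²³ × 1.518 × 10^-22) = 0.8553 g/cm³.

0.855 g/cm³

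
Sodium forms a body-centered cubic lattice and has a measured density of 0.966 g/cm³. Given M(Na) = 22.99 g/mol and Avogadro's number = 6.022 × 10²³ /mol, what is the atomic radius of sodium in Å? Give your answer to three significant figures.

1.86 Å

For a BCC cell (Z = 2), a³ = Z·M/(N_A·ρ) = 2 × 22.99 / (6.022 × 10²³ × 0.9660) = 7.904 × 10^-23 cm³, so a = 4.292 × 10^-8 cm = 4.292 Å.
Atoms touch along the body diagonal, so √3·a = 4r, so r = 0.4330 × a = 1.86 Å.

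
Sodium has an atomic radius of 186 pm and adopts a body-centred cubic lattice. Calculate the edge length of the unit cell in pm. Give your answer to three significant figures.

In a BCC lattice, atoms touch along the body diagonal, so √3·a = 4r.
a = 4r/√3 = 4 × 186 / 1.7321 = 430 pm.

430 pm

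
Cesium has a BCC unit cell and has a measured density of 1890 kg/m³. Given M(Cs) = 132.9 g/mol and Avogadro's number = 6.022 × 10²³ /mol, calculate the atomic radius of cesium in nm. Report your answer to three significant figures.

For a BCC cell (Z = 2), a³ = Z·M/(N_A·ρ) = 2 × 132.9 / (6.022 × 10²³ × 1.890) = 2.335 × 10^-22 cm³, so a = 6.158 × 10^-8 cm = 0.6158 nm.
Atoms touch along the body diagonal, so √3·a = 4r, so r = 0.4330 × a = 0.267 nm.

0.267 nm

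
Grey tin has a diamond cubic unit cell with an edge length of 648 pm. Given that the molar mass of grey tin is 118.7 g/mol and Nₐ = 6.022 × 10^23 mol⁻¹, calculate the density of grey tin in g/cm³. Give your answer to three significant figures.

A diamond cubic unit cell contains Z = 8 atoms.
Cell volume: a³ = (648 pm)³ = (6.480 × 10^-8 cm)³ = 2.721 × 10^-22 cm³.
ρ = Z·M/(N_A·a³) = 8 × 118.7 / (6.022 × 10²³ × 2.721 × 10^-22) = 5.795 g/cm³.

5.80 g/cm³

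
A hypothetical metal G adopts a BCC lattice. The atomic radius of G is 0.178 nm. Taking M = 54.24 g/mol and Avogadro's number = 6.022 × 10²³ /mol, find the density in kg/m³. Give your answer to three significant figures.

2590 kg/m³

In a BCC lattice, atoms touch along the body diagonal, so √3·a = 4r, giving a = 0.4111 nm = 4.111 × 10^-8 cm.
With Z = 2, ρ = Z·M/(N_A·a³) = 2 × 54.24 / (6.022 × 10²³ × 6.946 × 10^-23) = 2.593 g/cm³ = 2590 kg/m³.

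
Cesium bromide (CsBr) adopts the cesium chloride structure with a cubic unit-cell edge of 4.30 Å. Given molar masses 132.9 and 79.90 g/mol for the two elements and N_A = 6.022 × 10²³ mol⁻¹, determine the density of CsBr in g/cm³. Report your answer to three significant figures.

4.44 g/cm³

The cesium chloride structure contains Z = 1 formula unit per cell; M(CsBr) = 132.9 + 79.90 = 212.8 g/mol.
a³ = (4.300 × 10^-8 cm)³ = 7.951 × 10^-23 cm³.
ρ = 1 × 212.8 / (6.022 × 10²³ × 7.951 × 10^-23) = 4.445 g/cm³.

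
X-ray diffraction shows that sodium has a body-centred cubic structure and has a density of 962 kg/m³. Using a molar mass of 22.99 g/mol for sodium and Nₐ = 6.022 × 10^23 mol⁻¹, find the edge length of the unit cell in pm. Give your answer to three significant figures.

430 pm

With Z = 2 atoms per BCC cell, a³ = Z·M/(N_A·ρ) = 2 × 22.99 / (6.022 × 10²³ × 0.9620 g/cm³) = 7.937 × 10^-23 cm³.
a = (7.937 × 10^-23)^(1/3) = 4.298 × 10^-8 cm = 430 pm.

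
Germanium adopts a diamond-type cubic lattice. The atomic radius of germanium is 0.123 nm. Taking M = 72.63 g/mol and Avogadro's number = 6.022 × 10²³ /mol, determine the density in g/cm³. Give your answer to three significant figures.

5.26 g/cm³

In a diamond cubic lattice, nearest neighbors lie along the body diagonal with √3·a = 8r, giving a = 0.5681 nm = 5.681 × 10^-8 cm.
With Z = 8, ρ = Z·M/(N_A·a³) = 8 × 72.63 / (6.022 × 10²³ × 1.834 × 10^-22) = 5.262 g/cm³.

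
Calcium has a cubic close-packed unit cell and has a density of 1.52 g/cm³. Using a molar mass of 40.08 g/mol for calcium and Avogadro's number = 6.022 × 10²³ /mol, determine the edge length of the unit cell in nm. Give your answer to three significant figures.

0.560 nm

With Z = 4 atoms per FCC cell, a³ = Z·M/(N_A·ρ) = 4 × 40.08 / (6.022 × 10²³ × 1.520 g/cm³) = 1.751 × 10^-22 cm³.
a = (1.751 × 10^-22)^(1/3) = 5.595 × 10^-8 cm = 0.560 nm.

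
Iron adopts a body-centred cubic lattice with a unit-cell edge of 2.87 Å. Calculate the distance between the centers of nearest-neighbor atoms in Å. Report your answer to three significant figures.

In a BCC structure, atoms touch along the body diagonal, so √3·a = 4r; the nearest-neighbor distance equals 2r = 0.8660·a.
d = 0.8660 × 2.87 = 2.49 Å.

2.49 Å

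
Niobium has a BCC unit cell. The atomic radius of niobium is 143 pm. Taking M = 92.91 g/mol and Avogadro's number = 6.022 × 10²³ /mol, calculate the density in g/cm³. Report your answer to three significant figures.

In a BCC lattice, atoms touch along the body diagonal, so √3·a = 4r, giving a = 330.2 pm = 3.302 × 10^-8 cm.
With Z = 2, ρ = Z·M/(N_A·a³) = 2 × 92.91 / (6.022 × 10²³ × 3.602 × 10^-23) = 8.567 g/cm³.

8.57 g/cm³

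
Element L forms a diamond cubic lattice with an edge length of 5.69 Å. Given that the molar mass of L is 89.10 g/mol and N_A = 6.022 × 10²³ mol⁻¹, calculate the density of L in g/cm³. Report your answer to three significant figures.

A diamond cubic unit cell contains Z = 8 atoms.
Cell volume: a³ = (5.69 Å)³ = (5.690 × 10^-8 cm)³ = 1.842 × 10^-22 cm³.
ρ = Z·M/(N_A·a³) = 8 × 89.10 / (6.022 × 10²³ × 1.842 × 10^-22) = 6.425 g/cm³.

6.43 g/cm³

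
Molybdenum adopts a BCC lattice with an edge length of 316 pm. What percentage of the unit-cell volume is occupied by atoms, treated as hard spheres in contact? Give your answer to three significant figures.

In a BCC lattice atoms touch along the body diagonal, so √3·a = 4r, so r = 0.4330a = 136.8 pm.
Packing fraction = Z·(4/3)πr³ / a³ = 2 × (4/3)π × (136.8)³ / (316)³ = 0.6802 = 68.0%.

68.0%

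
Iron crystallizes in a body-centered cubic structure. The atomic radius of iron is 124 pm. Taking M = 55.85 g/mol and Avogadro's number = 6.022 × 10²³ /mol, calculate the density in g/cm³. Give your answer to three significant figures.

7.90 g/cm³

In a BCC lattice, atoms touch along the body diagonal, so √3·a = 4r, giving a = 286.4 pm = 2.864 × 10^-8 cm.
With Z = 2, ρ = Z·M/(N_A·a³) = 2 × 55.85 / (6.022 × 10²³ × 2.348 × 10^-23) = 7.899 g/cm³.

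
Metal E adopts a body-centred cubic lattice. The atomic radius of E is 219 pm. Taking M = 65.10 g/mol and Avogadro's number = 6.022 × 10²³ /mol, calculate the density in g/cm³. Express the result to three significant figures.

In a BCC lattice, atoms touch along the body diagonal, so √3·a = 4r, giving a = 505.8 pm = 5.058 × 10^-8 cm.
With Z = 2, ρ = Z·M/(N_A·a³) = 2 × 65.10 / (6.022 × 10²³ × 1.294 × 10^-22) = 1.671 g/cm³.

1.67 g/cm³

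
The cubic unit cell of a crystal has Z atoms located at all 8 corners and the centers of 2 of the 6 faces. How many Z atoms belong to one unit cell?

2

Corner atoms are shared by 8 cells (1/8 each), face atoms by 2 (1/2 each).
Net atoms = 8 × 1/8 + 2 × 1/2 = 1 + 1 = 2.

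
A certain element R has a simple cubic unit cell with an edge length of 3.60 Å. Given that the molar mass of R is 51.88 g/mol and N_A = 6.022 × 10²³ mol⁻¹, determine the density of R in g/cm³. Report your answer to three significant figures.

A simple cubic unit cell contains Z = 1 atom.
Cell volume: a³ = (3.60 Å)³ = (3.600 × 10^-8 cm)³ = 4.666 × 10^-23 cm³.
ρ = Z·M/(N_A·a³) = 1 × 51.88 / (6.022 × 10²³ × 4.666 × 10^-23) = 1.847 g/cm³.

1.85 g/cm³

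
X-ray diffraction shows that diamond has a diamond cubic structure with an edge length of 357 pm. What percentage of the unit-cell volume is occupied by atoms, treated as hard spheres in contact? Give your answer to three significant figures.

34.0%

In a diamond cubic lattice nearest neighbors lie along the body diagonal with √3·a = 8r, so r = 0.2165a = 77.29 pm.
Packing fraction = Z·(4/3)πr³ / a³ = 8 × (4/3)π × (77.29)³ / (357)³ = 0.3401 = 34.0%.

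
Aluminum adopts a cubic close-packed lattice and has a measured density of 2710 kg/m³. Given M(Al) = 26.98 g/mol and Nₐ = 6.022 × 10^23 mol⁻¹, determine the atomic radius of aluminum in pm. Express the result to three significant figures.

143 pm

For an FCC cell (Z = 4), a³ = Z·M/(N_A·ρ) = 4 × 26.98 / (6.022 × 10²³ × 2.710) = 6.613 × 10^-23 cm³, so a = 4.044 × 10^-8 cm = 404.4 pm.
Atoms touch along the face diagonal, so √2·a = 4r, so r = 0.3536 × a = 143 pm.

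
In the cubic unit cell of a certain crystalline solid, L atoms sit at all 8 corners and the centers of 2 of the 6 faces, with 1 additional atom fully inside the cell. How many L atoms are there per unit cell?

3

Corner atoms are shared by 8 cells (1/8 each), face atoms by 2 (1/2 each), interior atoms are unshared.
Net atoms = 8 × 1/8 + 2 × 1/2 + 1 = 1 + 1 + 1 = 3.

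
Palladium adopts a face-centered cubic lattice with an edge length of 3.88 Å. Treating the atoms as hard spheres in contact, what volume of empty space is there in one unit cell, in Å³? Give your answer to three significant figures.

15.2 Å³

In an FCC lattice atoms touch along the face diagonal, so √2·a = 4r, so r = 0.3536a = 1.372 Å.
V_cell = a³ = 58.41 Å³; V_atoms = 4 × (4/3)πr³ = 43.25 Å³.
Empty space = 58.41 − 43.25 = 15.2 Å³.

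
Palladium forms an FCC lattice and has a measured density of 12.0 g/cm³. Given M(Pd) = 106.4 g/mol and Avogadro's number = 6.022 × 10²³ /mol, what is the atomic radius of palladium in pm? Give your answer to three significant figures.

For an FCC cell (Z = 4), a³ = Z·M/(N_A·ρ) = 4 × 106.4 / (6.022 × 10²³ × 12.00) = 5.890 × 10^-23 cm³, so a = 3.891 × 10^-8 cm = 389.1 pm.
Atoms touch along the face diagonal, so √2·a = 4r, so r = 0.3536 × a = 138 pm.

138 pm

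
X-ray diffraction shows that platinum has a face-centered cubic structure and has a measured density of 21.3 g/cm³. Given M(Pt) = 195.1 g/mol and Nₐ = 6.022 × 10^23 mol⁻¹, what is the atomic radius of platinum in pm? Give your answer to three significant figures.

139 pm

For an FCC cell (Z = 4), a³ = Z·M/(N_A·ρ) = 4 × 195.1 / (6.022 × 10²³ × 21.30) = 6.084 × 10^-23 cm³, so a = 3.933 × 10^-8 cm = 393.3 pm.
Atoms touch along the face diagonal, so √2·a = 4r, so r = 0.3536 × a = 139 pm.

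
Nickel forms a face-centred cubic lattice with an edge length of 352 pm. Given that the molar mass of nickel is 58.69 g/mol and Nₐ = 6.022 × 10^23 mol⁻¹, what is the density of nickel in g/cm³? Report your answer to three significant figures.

8.94 g/cm³

An FCC unit cell contains Z = 4 atoms.
Cell volume: a³ = (352 pm)³ = (3.520 × 10^-8 cm)³ = 4.361 × 10^-23 cm³.
ρ = Z·M/(N_A·a³) = 4 × 58.69 / (6.022 × 10²³ × 4.361 × 10^-23) = 8.938 g/cm³.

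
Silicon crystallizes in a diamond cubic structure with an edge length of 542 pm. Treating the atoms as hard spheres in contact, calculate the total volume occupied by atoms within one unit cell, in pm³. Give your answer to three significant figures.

5.41 × 10^7 pm³

In a diamond cubic lattice nearest neighbors lie along the body diagonal with √3·a = 8r, so r = 0.2165a = 117.3 pm.
V_atoms = Z × (4/3)πr³ = 8 × (4/3)π × (117.3)³ = 5.41 × 10^7 pm³.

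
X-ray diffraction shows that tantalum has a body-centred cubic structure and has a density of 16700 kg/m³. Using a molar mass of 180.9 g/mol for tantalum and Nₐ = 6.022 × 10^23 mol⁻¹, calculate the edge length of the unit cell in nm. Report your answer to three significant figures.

With Z = 2 atoms per BCC cell, a³ = Z·M/(N_A·ρ) = 2 × 180.9 / (6.022 × 10²³ × 16.70 g/cm³) = 3.598 × 10^-23 cm³.
a = (3.598 × 10^-23)^(1/3) = 3.301 × 10^-8 cm = 0.330 nm.

0.330 nm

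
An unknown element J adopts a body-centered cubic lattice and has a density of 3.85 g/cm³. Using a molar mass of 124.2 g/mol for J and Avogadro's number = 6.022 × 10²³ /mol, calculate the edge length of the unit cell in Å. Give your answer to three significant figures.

4.75 Å

With Z = 2 atoms per BCC cell, a³ = Z·M/(N_A·ρ) = 2 × 124.2 / (6.022 × 10²³ × 3.850 g/cm³) = 1.071 × 10^-22 cm³.
a = (1.071 × 10^-22)^(1/3) = 4.750 × 10^-8 cm = 4.75 Å.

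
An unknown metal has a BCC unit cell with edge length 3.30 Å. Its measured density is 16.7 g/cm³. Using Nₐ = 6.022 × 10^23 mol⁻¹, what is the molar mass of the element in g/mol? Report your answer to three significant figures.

181 g/mol

A BCC cell has Z = 2 atoms; a = 3.300 × 10^-8 cm.
M = ρ·N_A·a³/Z = 16.7 × 6.022 × 10²³ × 3.594 × 10^-23 / 2 = 181 g/mol.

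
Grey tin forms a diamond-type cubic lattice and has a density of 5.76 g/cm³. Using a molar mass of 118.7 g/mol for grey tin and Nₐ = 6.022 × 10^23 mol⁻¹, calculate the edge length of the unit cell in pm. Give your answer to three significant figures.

649 pm

With Z = 8 atoms per diamond cubic cell, a³ = Z·M/(N_A·ρ) = 8 × 118.7 / (6.022 × 10²³ × 5.760 g/cm³) = 2.738 × 10^-22 cm³.
a = (2.738 × 10^-22)^(1/3) = 6.493 × 10^-8 cm = 649 pm.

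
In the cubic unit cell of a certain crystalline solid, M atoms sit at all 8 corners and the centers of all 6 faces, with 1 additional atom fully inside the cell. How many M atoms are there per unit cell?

Corner atoms are shared by 8 cells (1/8 each), face atoms by 2 (1/2 each), interior atoms are unshared.
Net atoms = 8 × 1/8 + 6 × 1/2 + 1 = 1 + 3 + 1 = 5.

5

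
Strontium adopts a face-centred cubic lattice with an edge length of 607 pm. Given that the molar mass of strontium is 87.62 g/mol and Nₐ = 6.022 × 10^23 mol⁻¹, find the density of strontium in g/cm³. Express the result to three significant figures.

An FCC unit cell contains Z = 4 atoms.
Cell volume: a³ = (607 pm)³ = (6.070 × 10^-8 cm)³ = 2.236 × 10^-22 cm³.
ρ = Z·M/(N_A·a³) = 4 × 87.62 / (6.022 × 10²³ × 2.236 × 10^-22) = 2.602 g/cm³.

2.60 g/cm³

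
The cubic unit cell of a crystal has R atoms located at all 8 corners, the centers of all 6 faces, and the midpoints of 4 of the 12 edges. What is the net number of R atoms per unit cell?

5

Corner atoms are shared by 8 cells (1/8 each), face atoms by 2 (1/2 each), edge atoms by 4 (1/4 each).
Net atoms = 8 × 1/8 + 6 × 1/2 + 4 × 1/4 = 1 + 3 + 1 = 5.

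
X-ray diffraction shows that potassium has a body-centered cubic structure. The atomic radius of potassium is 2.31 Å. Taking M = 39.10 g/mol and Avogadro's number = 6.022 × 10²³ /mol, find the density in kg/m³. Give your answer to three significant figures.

In a BCC lattice, atoms touch along the body diagonal, so √3·a = 4r, giving a = 5.335 Å = 5.335 × 10^-8 cm.
With Z = 2, ρ = Z·M/(N_A·a³) = 2 × 39.10 / (6.022 × 10²³ × 1.518 × 10^-22) = 0.8553 g/cm³ = 855 kg/m³.

855 kg/m³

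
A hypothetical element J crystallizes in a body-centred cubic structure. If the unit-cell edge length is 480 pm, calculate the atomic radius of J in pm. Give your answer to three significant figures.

208 pm

In a BCC lattice, atoms touch along the body diagonal, so √3·a = 4r.
r = √3·a/4 = 1.7321 × 480 / 4 = 208 pm.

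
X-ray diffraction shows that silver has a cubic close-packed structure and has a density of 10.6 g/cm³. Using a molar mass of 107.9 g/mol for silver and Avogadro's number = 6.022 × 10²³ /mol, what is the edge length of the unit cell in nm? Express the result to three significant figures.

With Z = 4 atoms per FCC cell, a³ = Z·M/(N_A·ρ) = 4 × 107.9 / (6.022 × 10²³ × 10.60 g/cm³) = 6.761 × 10^-23 cm³.
a = (6.761 × 10^-23)^(1/3) = 4.074 × 10^-8 cm = 0.407 nm.

0.407 nm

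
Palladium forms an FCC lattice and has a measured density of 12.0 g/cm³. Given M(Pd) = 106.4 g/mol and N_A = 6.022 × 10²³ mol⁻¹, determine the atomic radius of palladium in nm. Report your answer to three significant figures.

For an FCC cell (Z = 4), a³ = Z·M/(N_A·ρ) = 4 × 106.4 / (6.022 × 10²³ × 12.00) = 5.890 × 10^-23 cm³, so a = 3.891 × 10^-8 cm = 0.3891 nm.
Atoms touch along the face diagonal, so √2·a = 4r, so r = 0.3536 × a = 0.138 nm.

0.138 nm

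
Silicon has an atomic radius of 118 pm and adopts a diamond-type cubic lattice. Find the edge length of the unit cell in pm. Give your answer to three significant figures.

In a diamond cubic lattice, nearest neighbors lie along the body diagonal with √3·a = 8r.
a = 8r/√3 = 8 × 118 / 1.7321 = 545 pm.

545 pm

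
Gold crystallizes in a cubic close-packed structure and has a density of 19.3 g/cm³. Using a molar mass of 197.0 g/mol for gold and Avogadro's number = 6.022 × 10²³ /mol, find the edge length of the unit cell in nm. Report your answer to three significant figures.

0.408 nm

With Z = 4 atoms per FCC cell, a³ = Z·M/(N_A·ρ) = 4 × 197.0 / (6.022 × 10²³ × 19.30 g/cm³) = 6.780 × 10^-23 cm³.
a = (6.780 × 10^-23)^(1/3) = 4.078 × 10^-8 cm = 0.408 nm.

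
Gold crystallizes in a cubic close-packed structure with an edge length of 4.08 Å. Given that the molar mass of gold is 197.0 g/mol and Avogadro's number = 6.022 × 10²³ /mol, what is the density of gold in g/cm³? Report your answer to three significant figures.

An FCC unit cell contains Z = 4 atoms.
Cell volume: a³ = (4.08 Å)³ = (4.080 × 10^-8 cm)³ = 6.792 × 10^-23 cm³.
ρ = Z·M/(N_A·a³) = 4 × 197.0 / (6.022 × 10²³ × 6.792 × 10^-23) = 19.27 g/cm³.

19.3 g/cm³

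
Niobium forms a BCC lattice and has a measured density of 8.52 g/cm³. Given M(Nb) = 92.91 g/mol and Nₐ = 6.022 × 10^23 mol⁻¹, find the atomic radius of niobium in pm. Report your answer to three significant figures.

For a BCC cell (Z = 2), a³ = Z·M/(N_A·ρ) = 2 × 92.91 / (6.022 × 10²³ × 8.520) = 3.622 × 10^-23 cm³, so a = 3.309 × 10^-8 cm = 330.9 pm.
Atoms touch along the body diagonal, so √3·a = 4r, so r = 0.4330 × a = 143 pm.

143 pm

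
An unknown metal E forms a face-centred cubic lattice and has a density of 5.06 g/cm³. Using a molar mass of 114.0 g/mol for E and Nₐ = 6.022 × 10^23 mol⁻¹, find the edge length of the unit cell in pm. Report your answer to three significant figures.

With Z = 4 atoms per FCC cell, a³ = Z·M/(N_A·ρ) = 4 × 114.0 / (6.022 × 10²³ × 5.060 g/cm³) = 1.496 × 10^-22 cm³.
a = (1.496 × 10^-22)^(1/3) = 5.309 × 10^-8 cm = 531 pm.

531 pm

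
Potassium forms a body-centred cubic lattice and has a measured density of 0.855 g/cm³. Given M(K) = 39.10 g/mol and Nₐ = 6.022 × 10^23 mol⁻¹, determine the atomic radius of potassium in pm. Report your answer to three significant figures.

For a BCC cell (Z = 2), a³ = Z·M/(N_A·ρ) = 2 × 39.10 / (6.022 × 10²³ × 0.8550) = 1.519 × 10^-22 cm³, so a = 5.335 × 10^-8 cm = 533.5 pm.
Atoms touch along the body diagonal, so √3·a = 4r, so r = 0.4330 × a = 231 pm.

231 pm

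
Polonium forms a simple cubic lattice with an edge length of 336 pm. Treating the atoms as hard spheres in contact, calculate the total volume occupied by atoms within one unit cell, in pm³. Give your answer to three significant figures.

In a simple cubic lattice atoms touch along the cell edge, so a = 2r, so r = 0.5000a = 168.0 pm.
V_atoms = Z × (4/3)πr³ = 1 × (4/3)π × (168.0)³ = 1.99 × 10^7 pm³.

1.99 × 10^7 pm³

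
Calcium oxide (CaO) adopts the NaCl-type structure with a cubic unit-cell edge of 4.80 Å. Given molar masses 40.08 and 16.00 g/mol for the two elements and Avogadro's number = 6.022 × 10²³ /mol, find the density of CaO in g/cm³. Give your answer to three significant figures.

3.37 g/cm³

The NaCl-type structure contains Z = 4 formula units per cell; M(CaO) = 40.08 + 16.00 = 56.08 g/mol.
a³ = (4.800 × 10^-8 cm)³ = 1.106 × 10^-22 cm³.
ρ = 4 × 56.08 / (6.022 × 10²³ × 1.106 × 10^-22) = 3.368 g/cm³.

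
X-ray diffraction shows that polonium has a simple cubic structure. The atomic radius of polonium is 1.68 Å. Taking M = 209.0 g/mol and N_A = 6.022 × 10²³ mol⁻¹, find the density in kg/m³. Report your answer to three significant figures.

9150 kg/m³

In a simple cubic lattice, atoms touch along the cell edge, so a = 2r, giving a = 3.360 Å = 3.360 × 10^-8 cm.
With Z = 1, ρ = Z·M/(N_A·a³) = 1 × 209.0 / (6.022 × 10²³ × 3.793 × 10^-23) = 9.149 g/cm³ = 9150 kg/m³.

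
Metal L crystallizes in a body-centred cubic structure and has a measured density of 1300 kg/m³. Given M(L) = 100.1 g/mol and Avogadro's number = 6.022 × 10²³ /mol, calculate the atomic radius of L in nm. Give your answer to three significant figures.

For a BCC cell (Z = 2), a³ = Z·M/(N_A·ρ) = 2 × 100.1 / (6.022 × 10²³ × 1.300) = 2.557 × 10^-22 cm³, so a = 6.347 × 10^-8 cm = 0.6347 nm.
Atoms touch along the body diagonal, so √3·a = 4r, so r = 0.4330 × a = 0.275 nm.

0.275 nm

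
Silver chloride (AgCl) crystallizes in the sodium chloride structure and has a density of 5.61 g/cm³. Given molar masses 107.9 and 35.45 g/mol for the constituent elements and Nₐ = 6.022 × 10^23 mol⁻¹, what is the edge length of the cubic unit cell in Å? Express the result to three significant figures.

M(AgCl) = 143.35 g/mol; Z = 4 formula units per cell.
a³ = Z·M/(N_A·ρ) = 4 × 143.35 / (6.022 × 10²³ × 5.61) = 1.697 × 10^-22 cm³, so a = 5.537 × 10^-8 cm = 5.54 Å.

5.54 Å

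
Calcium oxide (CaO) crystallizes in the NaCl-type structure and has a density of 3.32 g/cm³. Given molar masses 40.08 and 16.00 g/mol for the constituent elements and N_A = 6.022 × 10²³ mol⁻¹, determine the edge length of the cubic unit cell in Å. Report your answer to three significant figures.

4.82 Å

M(CaO) = 56.08 g/mol; Z = 4 formula units per cell.
a³ = Z·M/(N_A·ρ) = 4 × 56.08 / (6.022 × 10²³ × 3.32) = 1.122 × 10^-22 cm³, so a = 4.823 × 10^-8 cm = 4.82 Å.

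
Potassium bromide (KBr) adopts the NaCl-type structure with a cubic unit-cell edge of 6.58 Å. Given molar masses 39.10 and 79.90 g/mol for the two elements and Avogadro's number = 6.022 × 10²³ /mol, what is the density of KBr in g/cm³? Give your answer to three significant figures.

The NaCl-type structure contains Z = 4 formula units per cell; M(KBr) = 39.10 + 79.90 = 119.0 g/mol.
a³ = (6.580 × 10^-8 cm)³ = 2.849 × 10^-22 cm³.
ρ = 4 × 119.0 / (6.022 × 10²³ × 2.849 × 10^-22) = 2.775 g/cm³.

2.77 g/cm³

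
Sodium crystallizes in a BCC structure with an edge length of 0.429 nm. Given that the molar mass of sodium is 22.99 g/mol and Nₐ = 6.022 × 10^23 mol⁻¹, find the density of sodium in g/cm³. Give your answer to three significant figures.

0.967 g/cm³

A BCC unit cell contains Z = 2 atoms.
Cell volume: a³ = (0.429 nm)³ = (4.290 × 10^-8 cm)³ = 7.895 × 10^-23 cm³.
ρ = Z·M/(N_A·a³) = 2 × 22.99 / (6.022 × 10²³ × 7.895 × 10^-23) = 0.9671 g/cm³.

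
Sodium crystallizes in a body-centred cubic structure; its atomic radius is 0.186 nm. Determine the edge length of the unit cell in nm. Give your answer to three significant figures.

In a BCC lattice, atoms touch along the body diagonal, so √3·a = 4r.
a = 4r/√3 = 4 × 0.186 / 1.7321 = 0.430 nm.

0.430 nm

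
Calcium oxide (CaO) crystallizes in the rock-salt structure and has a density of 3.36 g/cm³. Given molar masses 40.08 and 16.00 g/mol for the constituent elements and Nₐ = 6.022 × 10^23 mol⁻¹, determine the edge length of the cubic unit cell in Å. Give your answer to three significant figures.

M(CaO) = 56.08 g/mol; Z = 4 formula units per cell.
a³ = Z·M/(N_A·ρ) = 4 × 56.08 / (6.022 × 10²³ × 3.36) = 1.109 × 10^-22 cm³, so a = 4.804 × 10^-8 cm = 4.80 Å.

4.80 Å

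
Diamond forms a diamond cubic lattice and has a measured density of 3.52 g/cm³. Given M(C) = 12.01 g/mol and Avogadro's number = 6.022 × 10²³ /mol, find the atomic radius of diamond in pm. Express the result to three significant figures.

77.2 pm

For a diamond cubic cell (Z = 8), a³ = Z·M/(N_A·ρ) = 8 × 12.01 / (6.022 × 10²³ × 3.520) = 4.533 × 10^-23 cm³, so a = 3.565 × 10^-8 cm = 356.5 pm.
Nearest neighbors lie along the body diagonal with √3·a = 8r, so r = 0.2165 × a = 77.2 pm.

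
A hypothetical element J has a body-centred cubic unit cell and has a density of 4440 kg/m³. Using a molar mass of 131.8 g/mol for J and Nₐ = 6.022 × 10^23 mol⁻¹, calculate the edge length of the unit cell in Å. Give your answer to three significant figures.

With Z = 2 atoms per BCC cell, a³ = Z·M/(N_A·ρ) = 2 × 131.8 / (6.022 × 10²³ × 4.440 g/cm³) = 9.859 × 10^-23 cm³.
a = (9.859 × 10^-23)^(1/3) = 4.620 × 10^-8 cm = 4.62 Å.

4.62 Å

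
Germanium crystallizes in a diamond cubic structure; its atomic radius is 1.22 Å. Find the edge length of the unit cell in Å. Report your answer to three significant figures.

5.63 Å

In a diamond cubic lattice, nearest neighbors lie along the body diagonal with √3·a = 8r.
a = 8r/√3 = 8 × 1.22 / 1.7321 = 5.63 Å.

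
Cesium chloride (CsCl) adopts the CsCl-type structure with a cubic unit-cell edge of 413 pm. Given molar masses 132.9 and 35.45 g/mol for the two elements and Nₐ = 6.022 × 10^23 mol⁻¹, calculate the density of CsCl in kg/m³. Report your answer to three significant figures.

The CsCl-type structure contains Z = 1 formula unit per cell; M(CsCl) = 132.9 + 35.45 = 168.35 g/mol.
a³ = (4.130 × 10^-8 cm)³ = 7.044 × 10^-23 cm³.
ρ = 1 × 168.35 / (6.022 × 10²³ × 7.044 × 10^-23) = 3.968 g/cm³ = 3970 kg/m³.

3970 kg/m³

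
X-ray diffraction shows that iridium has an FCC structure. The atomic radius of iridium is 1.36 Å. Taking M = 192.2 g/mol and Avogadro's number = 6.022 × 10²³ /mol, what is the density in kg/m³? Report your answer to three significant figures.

22400 kg/m³

In an FCC lattice, atoms touch along the face diagonal, so √2·a = 4r, giving a = 3.847 Å = 3.847 × 10^-8 cm.
With Z = 4, ρ = Z·M/(N_A·a³) = 4 × 192.2 / (6.022 × 10²³ × 5.692 × 10^-23) = 22.43 g/cm³ = 22400 kg/m³.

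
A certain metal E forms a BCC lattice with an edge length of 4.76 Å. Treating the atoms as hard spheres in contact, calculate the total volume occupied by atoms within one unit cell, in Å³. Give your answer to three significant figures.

In a BCC lattice atoms touch along the body diagonal, so √3·a = 4r, so r = 0.4330a = 2.061 Å.
V_atoms = Z × (4/3)πr³ = 2 × (4/3)π × (2.061)³ = 73.4 Å³.

73.4 Å³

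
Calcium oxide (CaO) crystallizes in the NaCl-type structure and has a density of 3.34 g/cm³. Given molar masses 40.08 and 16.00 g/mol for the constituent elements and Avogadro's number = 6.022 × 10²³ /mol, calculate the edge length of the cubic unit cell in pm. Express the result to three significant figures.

481 pm

M(CaO) = 56.08 g/mol; Z = 4 formula units per cell.
a³ = Z·M/(N_A·ρ) = 4 × 56.08 / (6.022 × 10²³ × 3.34) = 1.115 × 10^-22 cm³, so a = 4.813 × 10^-8 cm = 481 pm.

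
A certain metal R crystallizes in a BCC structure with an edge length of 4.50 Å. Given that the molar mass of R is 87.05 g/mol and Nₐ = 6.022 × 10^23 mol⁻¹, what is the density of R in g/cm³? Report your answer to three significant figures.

A BCC unit cell contains Z = 2 atoms.
Cell volume: a³ = (4.50 Å)³ = (4.500 × 10^-8 cm)³ = 9.112 × 10^-23 cm³.
ρ = Z·M/(N_A·a³) = 2 × 87.05 / (6.022 × 10²³ × 9.112 × 10^-23) = 3.173 g/cm³.

3.17 g/cm³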